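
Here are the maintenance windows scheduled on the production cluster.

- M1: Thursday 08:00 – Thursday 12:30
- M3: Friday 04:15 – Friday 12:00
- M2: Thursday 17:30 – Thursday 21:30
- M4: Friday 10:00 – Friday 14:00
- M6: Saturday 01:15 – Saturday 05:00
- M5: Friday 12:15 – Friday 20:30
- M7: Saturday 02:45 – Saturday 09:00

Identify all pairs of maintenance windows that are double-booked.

Sorted by start: M1, M2, M3, M4, M5, M6, M7.
M2 starts after M1 ends — done with M1.
M3 starts after M2 ends — done with M2.
M4 starts before M3 ends → M3 and M4 overlap.
M5 starts after M3 ends — done with M3.
M5 starts before M4 ends → M4 and M5 overlap.
M6 starts after M4 ends — done with M4.
M6 starts after M5 ends — done with M5.
M7 starts before M6 ends → M6 and M7 overlap.

M3 & M4, M4 & M5, M6 & M7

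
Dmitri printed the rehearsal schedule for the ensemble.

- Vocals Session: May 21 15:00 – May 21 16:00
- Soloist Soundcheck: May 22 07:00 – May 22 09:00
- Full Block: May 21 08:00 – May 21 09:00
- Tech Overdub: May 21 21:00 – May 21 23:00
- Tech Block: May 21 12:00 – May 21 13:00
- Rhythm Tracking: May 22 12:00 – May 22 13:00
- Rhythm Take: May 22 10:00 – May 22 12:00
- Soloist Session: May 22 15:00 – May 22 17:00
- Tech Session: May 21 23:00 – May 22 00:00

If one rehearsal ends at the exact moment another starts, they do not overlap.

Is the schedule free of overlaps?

Check each pair: they overlap iff neither finishes before the other starts.
Sorted by start: Full Block, Tech Block, Vocals Session, Tech Overdub, Tech Session, Soloist Soundcheck, Rhythm Take, Rhythm Tracking, Soloist Session.
Tech Block starts after Full Block ends — done with Full Block.
Vocals Session starts after Tech Block ends — done with Tech Block.
Tech Overdub starts after Vocals Session ends — done with Vocals Session.
Tech Session starts exactly when Tech Overdub ends (back-to-back, no overlap) — done with Tech Overdub.
Soloist Soundcheck starts after Tech Session ends — done with Tech Session.
Rhythm Take starts after Soloist Soundcheck ends — done with Soloist Soundcheck.
Rhythm Tracking starts exactly when Rhythm Take ends (back-to-back, no overlap) — done with Rhythm Take.
Soloist Session starts after Rhythm Tracking ends.
Every pair is clear; the schedule has no overlaps.

Yes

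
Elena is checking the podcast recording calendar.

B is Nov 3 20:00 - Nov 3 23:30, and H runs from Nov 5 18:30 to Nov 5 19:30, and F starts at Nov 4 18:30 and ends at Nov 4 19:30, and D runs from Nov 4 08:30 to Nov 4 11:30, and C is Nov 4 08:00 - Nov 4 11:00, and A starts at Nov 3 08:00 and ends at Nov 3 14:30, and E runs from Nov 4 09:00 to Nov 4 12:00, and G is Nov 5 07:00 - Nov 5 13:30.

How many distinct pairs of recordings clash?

Two intervals overlap when each starts before the other ends.
Sorted by start: A, B, C, D, E, F, G, H.
B starts after A ends, so A has no further overlaps.
C starts after B ends, so B has no further overlaps.
D starts before C ends → C and D overlap.
E starts before C ends → C and E overlap.
F starts after C ends, so C has no further overlaps.
E starts before D ends → D and E overlap.
F starts after D ends, so D has no further overlaps.
F starts after E ends, so E has no further overlaps.
G starts after F ends, so F has no further overlaps.
H starts after G ends.
Overlapping pairs: C & D, C & E, D & E — 3 in total.

3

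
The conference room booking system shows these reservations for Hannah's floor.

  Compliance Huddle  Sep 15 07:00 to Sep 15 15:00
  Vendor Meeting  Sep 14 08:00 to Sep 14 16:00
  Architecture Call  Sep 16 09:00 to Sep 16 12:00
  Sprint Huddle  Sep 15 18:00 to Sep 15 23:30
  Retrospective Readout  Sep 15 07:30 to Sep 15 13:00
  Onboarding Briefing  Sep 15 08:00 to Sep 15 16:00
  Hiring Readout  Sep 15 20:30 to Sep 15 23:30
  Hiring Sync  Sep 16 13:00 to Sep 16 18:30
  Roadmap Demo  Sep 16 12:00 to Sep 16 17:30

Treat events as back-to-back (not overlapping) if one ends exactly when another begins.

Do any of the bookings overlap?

Sorted by start: Vendor Meeting, Compliance Huddle, Retrospective Readout, Onboarding Briefing, Sprint Huddle, Hiring Readout, Architecture Call, Roadmap Demo, Hiring Sync.
Compliance Huddle starts after Vendor Meeting ends; Vendor Meeting is clear from here.
Retrospective Readout starts before Compliance Huddle ends → Compliance Huddle and Retrospective Readout overlap.
That's a conflict, so the schedule is not conflict-free.

Yes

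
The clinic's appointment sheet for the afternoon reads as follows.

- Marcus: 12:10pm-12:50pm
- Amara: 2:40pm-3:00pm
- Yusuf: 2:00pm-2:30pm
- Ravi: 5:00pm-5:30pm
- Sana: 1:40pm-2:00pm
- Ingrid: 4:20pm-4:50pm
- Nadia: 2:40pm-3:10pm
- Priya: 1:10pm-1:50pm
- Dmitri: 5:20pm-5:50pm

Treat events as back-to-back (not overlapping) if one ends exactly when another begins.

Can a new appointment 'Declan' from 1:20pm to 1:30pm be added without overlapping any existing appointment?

No — it overlaps Priya

Marcus: ends 12:50pm at or before Declan starts 1:20pm → clear.
Priya: starts 1:10pm before Declan ends 1:30pm, and ends 1:50pm after Declan starts 1:20pm → overlap.
Sana: starts 1:40pm at or after Declan ends 1:30pm → clear.
Yusuf: starts 2:00pm at or after Declan ends 1:30pm → clear.
Nadia: starts 2:40pm at or after Declan ends 1:30pm → clear.
Amara: starts 2:40pm at or after Declan ends 1:30pm → clear.
Ingrid: starts 4:20pm at or after Declan ends 1:30pm → clear.
Ravi: starts 5:00pm at or after Declan ends 1:30pm → clear.
Dmitri: starts 5:20pm at or after Declan ends 1:30pm → clear.
Declan overlaps Priya.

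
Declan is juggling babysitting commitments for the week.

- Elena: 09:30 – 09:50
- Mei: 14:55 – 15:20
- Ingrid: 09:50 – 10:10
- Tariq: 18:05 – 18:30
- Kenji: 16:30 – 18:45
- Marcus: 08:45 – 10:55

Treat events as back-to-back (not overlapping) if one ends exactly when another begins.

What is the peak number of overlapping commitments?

2

Sweep the timeline, counting +1 at each start and −1 at each end (ends before starts at a tie):
08:45 start Marcus → 1
09:30 start Elena → 2
09:50 end Elena → 1
09:50 start Ingrid → 2
10:10 end Ingrid → 1
10:55 end Marcus → 0
14:55 start Mei → 1
15:20 end Mei → 0
16:30 start Kenji → 1
18:05 start Tariq → 2
18:30 end Tariq → 1
18:45 end Kenji → 0
Peak is 2, at 09:30 (Elena, Marcus).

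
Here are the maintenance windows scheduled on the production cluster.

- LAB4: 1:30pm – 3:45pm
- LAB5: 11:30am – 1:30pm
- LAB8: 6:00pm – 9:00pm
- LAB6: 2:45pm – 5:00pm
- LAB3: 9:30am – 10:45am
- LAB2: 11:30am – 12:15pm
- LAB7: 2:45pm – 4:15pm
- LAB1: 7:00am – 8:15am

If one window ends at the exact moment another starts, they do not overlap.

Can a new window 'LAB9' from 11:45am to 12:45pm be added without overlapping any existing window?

LAB1: ends 8:15am at or before LAB9 starts 11:45am → clear.
LAB3: ends 10:45am at or before LAB9 starts 11:45am → clear.
LAB2: starts 11:30am before LAB9 ends 12:45pm, and ends 12:15pm after LAB9 starts 11:45am → overlap.
LAB5: starts 11:30am before LAB9 ends 12:45pm, and ends 1:30pm after LAB9 starts 11:45am → overlap.
LAB4: starts 1:30pm at or after LAB9 ends 12:45pm → clear.
LAB6: starts 2:45pm at or after LAB9 ends 12:45pm → clear.
LAB7: starts 2:45pm at or after LAB9 ends 12:45pm → clear.
LAB8: starts 6:00pm at or after LAB9 ends 12:45pm → clear.
LAB9 overlaps LAB2, LAB5.

No — it overlaps LAB2, LAB5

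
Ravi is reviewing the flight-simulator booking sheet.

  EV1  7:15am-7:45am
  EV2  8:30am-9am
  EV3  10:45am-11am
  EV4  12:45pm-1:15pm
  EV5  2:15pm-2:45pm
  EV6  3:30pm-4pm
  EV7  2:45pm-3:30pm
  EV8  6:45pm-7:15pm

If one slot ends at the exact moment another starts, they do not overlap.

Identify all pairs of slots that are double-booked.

Check each pair: they overlap iff neither finishes before the other starts.
Sorted by start: EV1, EV2, EV3, EV4, EV5, EV7, EV6, EV8.
EV2 starts after EV1 ends; EV1 is clear from here.
EV3 starts after EV2 ends; EV2 is clear from here.
EV4 starts after EV3 ends; EV3 is clear from here.
EV5 starts after EV4 ends; EV4 is clear from here.
EV7 starts exactly when EV5 ends (back-to-back, no overlap); EV5 is clear from here.
EV6 starts exactly when EV7 ends (back-to-back, no overlap); EV7 is clear from here.
EV8 starts after EV6 ends.

no overlapping pairs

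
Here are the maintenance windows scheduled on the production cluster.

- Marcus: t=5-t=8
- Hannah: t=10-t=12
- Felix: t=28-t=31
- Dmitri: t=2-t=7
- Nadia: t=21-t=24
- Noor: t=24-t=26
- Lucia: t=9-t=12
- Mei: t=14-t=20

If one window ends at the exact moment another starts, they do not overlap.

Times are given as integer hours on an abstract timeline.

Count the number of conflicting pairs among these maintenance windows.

Sorted by start: Dmitri, Marcus, Lucia, Hannah, Mei, Nadia, Noor, Felix.
Marcus starts before Dmitri ends → Dmitri and Marcus overlap.
Lucia starts after Dmitri ends — done with Dmitri.
Lucia starts after Marcus ends — done with Marcus.
Hannah starts before Lucia ends → Lucia and Hannah overlap.
Mei starts after Lucia ends — done with Lucia.
Mei starts after Hannah ends — done with Hannah.
Nadia starts after Mei ends — done with Mei.
Noor starts exactly when Nadia ends (back-to-back, no overlap) — done with Nadia.
Felix starts after Noor ends.
Overlapping pairs: Dmitri & Marcus, Hannah & Lucia — 2 in total.

2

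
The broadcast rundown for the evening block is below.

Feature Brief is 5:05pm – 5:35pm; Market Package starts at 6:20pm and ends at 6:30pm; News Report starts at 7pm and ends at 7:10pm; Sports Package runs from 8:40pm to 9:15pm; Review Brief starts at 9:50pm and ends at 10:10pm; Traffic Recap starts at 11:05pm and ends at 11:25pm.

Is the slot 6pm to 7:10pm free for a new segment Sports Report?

Feature Brief: ends 5:35pm at or before Sports Report starts 6pm → clear.
Market Package: starts 6:20pm before Sports Report ends 7:10pm, and ends 6:30pm after Sports Report starts 6pm → overlap.
News Report: starts 7pm before Sports Report ends 7:10pm, and ends 7:10pm after Sports Report starts 6pm → overlap.
Sports Package: starts 8:40pm at or after Sports Report ends 7:10pm → clear.
Review Brief: starts 9:50pm at or after Sports Report ends 7:10pm → clear.
Traffic Recap: starts 11:05pm at or after Sports Report ends 7:10pm → clear.
Sports Report overlaps Market Package, News Report.

No — it overlaps Market Package, News Report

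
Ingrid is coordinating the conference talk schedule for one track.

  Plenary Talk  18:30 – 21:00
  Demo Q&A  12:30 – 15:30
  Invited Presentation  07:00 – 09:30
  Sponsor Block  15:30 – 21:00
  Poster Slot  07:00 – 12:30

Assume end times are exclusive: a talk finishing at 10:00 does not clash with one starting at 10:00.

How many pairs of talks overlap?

2

Sorted by start: Invited Presentation, Poster Slot, Demo Q&A, Sponsor Block, Plenary Talk.
Poster Slot starts before Invited Presentation ends → Invited Presentation and Poster Slot overlap.
Demo Q&A starts after Invited Presentation ends, so nothing later overlaps Invited Presentation either.
Demo Q&A starts exactly when Poster Slot ends (back-to-back, no overlap), so nothing later overlaps Poster Slot either.
Sponsor Block starts exactly when Demo Q&A ends (back-to-back, no overlap), so nothing later overlaps Demo Q&A either.
Plenary Talk starts before Sponsor Block ends → Sponsor Block and Plenary Talk overlap.
Overlapping pairs: Invited Presentation & Poster Slot, Plenary Talk & Sponsor Block — 2 in total.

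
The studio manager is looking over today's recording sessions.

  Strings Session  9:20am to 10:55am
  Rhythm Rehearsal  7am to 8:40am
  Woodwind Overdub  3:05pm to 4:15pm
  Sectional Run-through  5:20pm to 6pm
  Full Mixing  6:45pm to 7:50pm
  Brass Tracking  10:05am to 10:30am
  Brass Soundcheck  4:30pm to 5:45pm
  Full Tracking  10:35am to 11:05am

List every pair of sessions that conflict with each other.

Brass Soundcheck & Sectional Run-through, Brass Tracking & Strings Session, Full Tracking & Strings Session

Sorted by start: Rhythm Rehearsal, Strings Session, Brass Tracking, Full Tracking, Woodwind Overdub, Brass Soundcheck, Sectional Run-through, Full Mixing.
Strings Session starts after Rhythm Rehearsal ends, so Rhythm Rehearsal has no further overlaps.
Brass Tracking starts before Strings Session ends → Strings Session and Brass Tracking overlap.
Full Tracking starts before Strings Session ends → Strings Session and Full Tracking overlap.
Woodwind Overdub starts after Strings Session ends, so Strings Session has no further overlaps.
Full Tracking starts after Brass Tracking ends, so Brass Tracking has no further overlaps.
Woodwind Overdub starts after Full Tracking ends, so Full Tracking has no further overlaps.
Brass Soundcheck starts after Woodwind Overdub ends, so Woodwind Overdub has no further overlaps.
Sectional Run-through starts before Brass Soundcheck ends → Brass Soundcheck and Sectional Run-through overlap.
Full Mixing starts after Brass Soundcheck ends.
Full Mixing starts after Sectional Run-through ends.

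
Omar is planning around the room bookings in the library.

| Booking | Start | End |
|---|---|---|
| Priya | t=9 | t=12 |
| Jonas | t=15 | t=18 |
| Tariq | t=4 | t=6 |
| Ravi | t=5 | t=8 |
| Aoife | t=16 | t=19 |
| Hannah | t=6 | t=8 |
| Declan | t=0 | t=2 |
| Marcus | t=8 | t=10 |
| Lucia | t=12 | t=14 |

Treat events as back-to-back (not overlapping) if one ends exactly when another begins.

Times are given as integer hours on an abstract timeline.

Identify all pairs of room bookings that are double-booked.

Sorted by start: Declan, Tariq, Ravi, Hannah, Marcus, Priya, Lucia, Jonas, Aoife.
Tariq starts after Declan ends; Declan is clear from here.
Ravi starts before Tariq ends → Tariq and Ravi overlap.
Hannah starts exactly when Tariq ends (back-to-back, no overlap); Tariq is clear from here.
Hannah starts before Ravi ends → Ravi and Hannah overlap.
Marcus starts exactly when Ravi ends (back-to-back, no overlap); Ravi is clear from here.
Marcus starts exactly when Hannah ends (back-to-back, no overlap); Hannah is clear from here.
Priya starts before Marcus ends → Marcus and Priya overlap.
Lucia starts after Marcus ends; Marcus is clear from here.
Lucia starts exactly when Priya ends (back-to-back, no overlap); Priya is clear from here.
Jonas starts after Lucia ends; Lucia is clear from here.
Aoife starts before Jonas ends → Jonas and Aoife overlap.

Aoife & Jonas, Hannah & Ravi, Marcus & Priya, Ravi & Tariq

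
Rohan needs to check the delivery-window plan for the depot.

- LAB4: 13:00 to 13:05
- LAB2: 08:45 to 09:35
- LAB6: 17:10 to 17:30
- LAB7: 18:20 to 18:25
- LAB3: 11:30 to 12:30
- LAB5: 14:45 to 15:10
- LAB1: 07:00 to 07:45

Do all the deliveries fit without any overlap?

Check each pair: they overlap iff neither finishes before the other starts.
Sorted by start: LAB1, LAB2, LAB3, LAB4, LAB5, LAB6, LAB7.
LAB2 starts after LAB1 ends, so nothing later overlaps LAB1 either.
LAB3 starts after LAB2 ends, so nothing later overlaps LAB2 either.
LAB4 starts after LAB3 ends, so nothing later overlaps LAB3 either.
LAB5 starts after LAB4 ends, so nothing later overlaps LAB4 either.
LAB6 starts after LAB5 ends, so nothing later overlaps LAB5 either.
LAB7 starts after LAB6 ends.
Every pair is clear; the schedule has no overlaps.

Yes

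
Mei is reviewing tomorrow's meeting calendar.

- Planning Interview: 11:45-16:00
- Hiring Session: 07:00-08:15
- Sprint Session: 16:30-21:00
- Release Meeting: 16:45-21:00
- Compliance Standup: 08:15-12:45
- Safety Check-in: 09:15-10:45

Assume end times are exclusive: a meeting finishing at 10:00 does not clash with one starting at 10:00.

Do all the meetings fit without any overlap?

No

Sorted by start: Hiring Session, Compliance Standup, Safety Check-in, Planning Interview, Sprint Session, Release Meeting.
Compliance Standup starts exactly when Hiring Session ends (back-to-back, no overlap); Hiring Session is clear from here.
Safety Check-in starts before Compliance Standup ends → Compliance Standup and Safety Check-in overlap.
That's a conflict, so the schedule is not conflict-free.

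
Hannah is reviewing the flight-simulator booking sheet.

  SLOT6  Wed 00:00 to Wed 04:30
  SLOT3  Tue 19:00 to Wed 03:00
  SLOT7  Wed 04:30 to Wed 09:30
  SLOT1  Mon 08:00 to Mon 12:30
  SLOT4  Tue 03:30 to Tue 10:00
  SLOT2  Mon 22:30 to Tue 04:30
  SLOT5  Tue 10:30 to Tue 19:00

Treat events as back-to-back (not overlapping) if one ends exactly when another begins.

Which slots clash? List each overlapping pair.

Sorted by start: SLOT1, SLOT2, SLOT4, SLOT5, SLOT3, SLOT6, SLOT7.
SLOT2 starts after SLOT1 ends, so nothing later overlaps SLOT1 either.
SLOT4 starts before SLOT2 ends → SLOT2 and SLOT4 overlap.
SLOT5 starts after SLOT2 ends, so nothing later overlaps SLOT2 either.
SLOT5 starts after SLOT4 ends, so nothing later overlaps SLOT4 either.
SLOT3 starts exactly when SLOT5 ends (back-to-back, no overlap), so nothing later overlaps SLOT5 either.
SLOT6 starts before SLOT3 ends → SLOT3 and SLOT6 overlap.
SLOT7 starts after SLOT3 ends.
SLOT7 starts exactly when SLOT6 ends (back-to-back, no overlap).

SLOT2 & SLOT4, SLOT3 & SLOT6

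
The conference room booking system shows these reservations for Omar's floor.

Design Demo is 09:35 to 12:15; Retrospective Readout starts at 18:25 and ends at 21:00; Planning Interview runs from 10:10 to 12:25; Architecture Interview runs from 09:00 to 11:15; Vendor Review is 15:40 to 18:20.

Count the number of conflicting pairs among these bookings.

Check each pair: they overlap iff neither finishes before the other starts.
Sorted by start: Architecture Interview, Design Demo, Planning Interview, Vendor Review, Retrospective Readout.
Design Demo starts before Architecture Interview ends → Architecture Interview and Design Demo overlap.
Planning Interview starts before Architecture Interview ends → Architecture Interview and Planning Interview overlap.
Vendor Review starts after Architecture Interview ends, so nothing later overlaps Architecture Interview either.
Planning Interview starts before Design Demo ends → Design Demo and Planning Interview overlap.
Vendor Review starts after Design Demo ends, so nothing later overlaps Design Demo either.
Vendor Review starts after Planning Interview ends, so nothing later overlaps Planning Interview either.
Retrospective Readout starts after Vendor Review ends.
Overlapping pairs: Architecture Interview & Design Demo, Architecture Interview & Planning Interview, Design Demo & Planning Interview — 3 in total.

3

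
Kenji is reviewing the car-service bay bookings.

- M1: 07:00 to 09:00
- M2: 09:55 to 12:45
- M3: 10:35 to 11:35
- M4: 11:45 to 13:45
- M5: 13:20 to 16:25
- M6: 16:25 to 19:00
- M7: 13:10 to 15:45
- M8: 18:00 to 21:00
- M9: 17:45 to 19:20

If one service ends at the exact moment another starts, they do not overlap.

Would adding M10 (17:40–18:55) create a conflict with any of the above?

Yes — it overlaps M6, M8, M9

M1: ends 09:00 at or before M10 starts 17:40 → clear.
M2: ends 12:45 at or before M10 starts 17:40 → clear.
M3: ends 11:35 at or before M10 starts 17:40 → clear.
M4: ends 13:45 at or before M10 starts 17:40 → clear.
M7: ends 15:45 at or before M10 starts 17:40 → clear.
M5: ends 16:25 at or before M10 starts 17:40 → clear.
M6: starts 16:25 before M10 ends 18:55, and ends 19:00 after M10 starts 17:40 → overlap.
M9: starts 17:45 before M10 ends 18:55, and ends 19:20 after M10 starts 17:40 → overlap.
M8: starts 18:00 before M10 ends 18:55, and ends 21:00 after M10 starts 17:40 → overlap.
M10 overlaps M6, M8, M9.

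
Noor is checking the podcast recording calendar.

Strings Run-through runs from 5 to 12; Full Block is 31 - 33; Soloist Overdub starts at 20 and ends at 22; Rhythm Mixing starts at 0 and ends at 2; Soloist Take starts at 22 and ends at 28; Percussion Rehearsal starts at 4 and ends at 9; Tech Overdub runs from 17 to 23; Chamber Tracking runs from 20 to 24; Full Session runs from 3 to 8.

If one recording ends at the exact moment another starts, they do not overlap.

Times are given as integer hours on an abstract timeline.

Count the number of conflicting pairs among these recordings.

Two intervals overlap when each starts before the other ends.
Sorted by start: Rhythm Mixing, Full Session, Percussion Rehearsal, Strings Run-through, Tech Overdub, Chamber Tracking, Soloist Overdub, Soloist Take, Full Block.
Full Session starts after Rhythm Mixing ends; Rhythm Mixing is clear from here.
Percussion Rehearsal starts before Full Session ends → Full Session and Percussion Rehearsal overlap.
Strings Run-through starts before Full Session ends → Full Session and Strings Run-through overlap.
Tech Overdub starts after Full Session ends; Full Session is clear from here.
Strings Run-through starts before Percussion Rehearsal ends → Percussion Rehearsal and Strings Run-through overlap.
Tech Overdub starts after Percussion Rehearsal ends; Percussion Rehearsal is clear from here.
Tech Overdub starts after Strings Run-through ends; Strings Run-through is clear from here.
Chamber Tracking starts before Tech Overdub ends → Tech Overdub and Chamber Tracking overlap.
Soloist Overdub starts before Tech Overdub ends → Tech Overdub and Soloist Overdub overlap.
Soloist Take starts before Tech Overdub ends → Tech Overdub and Soloist Take overlap.
Full Block starts after Tech Overdub ends.
Soloist Overdub starts before Chamber Tracking ends → Chamber Tracking and Soloist Overdub overlap.
Soloist Take starts before Chamber Tracking ends → Chamber Tracking and Soloist Take overlap.
Full Block starts after Chamber Tracking ends.
Soloist Take starts exactly when Soloist Overdub ends (back-to-back, no overlap); Soloist Overdub is clear from here.
Full Block starts after Soloist Take ends.
Overlapping pairs: Chamber Tracking & Soloist Overdub, Chamber Tracking & Soloist Take, Chamber Tracking & Tech Overdub, Full Session & Percussion Rehearsal, Full Session & Strings Run-through, Percussion Rehearsal & Strings Run-through, Soloist Overdub & Tech Overdub, Soloist Take & Tech Overdub — 8 in total.

8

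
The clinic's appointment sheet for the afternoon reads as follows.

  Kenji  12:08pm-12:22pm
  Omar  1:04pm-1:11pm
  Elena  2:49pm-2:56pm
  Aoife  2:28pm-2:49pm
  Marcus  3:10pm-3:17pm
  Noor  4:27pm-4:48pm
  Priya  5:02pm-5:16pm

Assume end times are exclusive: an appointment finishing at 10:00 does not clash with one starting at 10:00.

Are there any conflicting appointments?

Sorted by start: Kenji, Omar, Aoife, Elena, Marcus, Noor, Priya.
Omar starts after Kenji ends — done with Kenji.
Aoife starts after Omar ends — done with Omar.
Elena starts exactly when Aoife ends (back-to-back, no overlap) — done with Aoife.
Marcus starts after Elena ends — done with Elena.
Noor starts after Marcus ends — done with Marcus.
Priya starts after Noor ends.
Every pair is clear; the schedule has no overlaps.

No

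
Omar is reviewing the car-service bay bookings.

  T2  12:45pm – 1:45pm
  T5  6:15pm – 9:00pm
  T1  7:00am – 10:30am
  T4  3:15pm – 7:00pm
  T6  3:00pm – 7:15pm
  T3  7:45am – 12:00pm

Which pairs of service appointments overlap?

T1 & T3, T4 & T5, T4 & T6, T5 & T6

Check each pair: they overlap iff neither finishes before the other starts.
Sorted by start: T1, T3, T2, T6, T4, T5.
T3 starts before T1 ends → T1 and T3 overlap.
T2 starts after T1 ends, so T1 has no further overlaps.
T2 starts after T3 ends, so T3 has no further overlaps.
T6 starts after T2 ends, so T2 has no further overlaps.
T4 starts before T6 ends → T6 and T4 overlap.
T5 starts before T6 ends → T6 and T5 overlap.
T5 starts before T4 ends → T4 and T5 overlap.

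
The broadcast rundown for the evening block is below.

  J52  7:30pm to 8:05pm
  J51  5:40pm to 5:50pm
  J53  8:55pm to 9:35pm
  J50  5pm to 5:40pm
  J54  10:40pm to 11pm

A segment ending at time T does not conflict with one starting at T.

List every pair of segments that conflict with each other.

Sorted by start: J50, J51, J52, J53, J54.
J51 starts exactly when J50 ends (back-to-back, no overlap); J50 is clear from here.
J52 starts after J51 ends; J51 is clear from here.
J53 starts after J52 ends; J52 is clear from here.
J54 starts after J53 ends.

no conflicts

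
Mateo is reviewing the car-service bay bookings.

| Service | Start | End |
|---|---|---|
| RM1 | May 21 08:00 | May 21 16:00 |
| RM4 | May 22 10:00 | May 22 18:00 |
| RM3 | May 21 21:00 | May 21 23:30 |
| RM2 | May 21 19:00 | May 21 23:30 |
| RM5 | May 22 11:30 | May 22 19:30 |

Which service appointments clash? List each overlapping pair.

Check each pair: they overlap iff neither finishes before the other starts.
Sorted by start: RM1, RM2, RM3, RM4, RM5.
RM2 starts after RM1 ends; RM1 is clear from here.
RM3 starts before RM2 ends → RM2 and RM3 overlap.
RM4 starts after RM2 ends; RM2 is clear from here.
RM4 starts after RM3 ends; RM3 is clear from here.
RM5 starts before RM4 ends → RM4 and RM5 overlap.

RM2 & RM3, RM4 & RM5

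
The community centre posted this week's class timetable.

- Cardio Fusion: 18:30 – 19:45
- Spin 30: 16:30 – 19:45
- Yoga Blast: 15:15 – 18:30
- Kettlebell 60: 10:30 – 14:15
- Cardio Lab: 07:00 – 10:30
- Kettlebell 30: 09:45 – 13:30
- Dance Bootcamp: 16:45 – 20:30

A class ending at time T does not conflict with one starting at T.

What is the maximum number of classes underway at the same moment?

3

Walk through starts and ends in time order (an end at T is processed before a start at T):
07:00 start Cardio Lab → 1
09:45 start Kettlebell 30 → 2
10:30 end Cardio Lab → 1
10:30 start Kettlebell 60 → 2
13:30 end Kettlebell 30 → 1
14:15 end Kettlebell 60 → 0
15:15 start Yoga Blast → 1
16:30 start Spin 30 → 2
16:45 start Dance Bootcamp → 3
18:30 end Yoga Blast → 2
18:30 start Cardio Fusion → 3
19:45 end Cardio Fusion → 2
19:45 end Spin 30 → 1
20:30 end Dance Bootcamp → 0
Peak is 3, at 16:45 (Dance Bootcamp, Spin 30, Yoga Blast).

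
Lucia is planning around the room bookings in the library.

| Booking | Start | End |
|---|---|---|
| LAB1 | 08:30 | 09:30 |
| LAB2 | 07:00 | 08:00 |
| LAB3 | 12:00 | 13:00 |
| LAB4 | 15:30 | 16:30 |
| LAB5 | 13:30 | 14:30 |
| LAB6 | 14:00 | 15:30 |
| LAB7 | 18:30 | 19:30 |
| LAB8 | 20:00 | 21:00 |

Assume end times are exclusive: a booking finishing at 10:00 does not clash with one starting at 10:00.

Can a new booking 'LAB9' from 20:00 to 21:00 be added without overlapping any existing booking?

LAB2: ends 08:00 at or before LAB9 starts 20:00 → clear.
LAB1: ends 09:30 at or before LAB9 starts 20:00 → clear.
LAB3: ends 13:00 at or before LAB9 starts 20:00 → clear.
LAB5: ends 14:30 at or before LAB9 starts 20:00 → clear.
LAB6: ends 15:30 at or before LAB9 starts 20:00 → clear.
LAB4: ends 16:30 at or before LAB9 starts 20:00 → clear.
LAB7: ends 19:30 at or before LAB9 starts 20:00 → clear.
LAB8: starts 20:00 before LAB9 ends 21:00, and ends 21:00 after LAB9 starts 20:00 → overlap.
LAB9 overlaps LAB8.

No — it overlaps LAB8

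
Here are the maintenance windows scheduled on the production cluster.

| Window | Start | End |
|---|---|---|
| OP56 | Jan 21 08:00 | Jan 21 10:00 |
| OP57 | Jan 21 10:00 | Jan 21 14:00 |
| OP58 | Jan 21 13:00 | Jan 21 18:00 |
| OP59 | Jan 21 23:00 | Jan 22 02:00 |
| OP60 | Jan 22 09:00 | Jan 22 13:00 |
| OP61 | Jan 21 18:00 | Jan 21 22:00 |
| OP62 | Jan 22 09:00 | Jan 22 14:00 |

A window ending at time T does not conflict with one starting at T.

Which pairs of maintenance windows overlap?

Two intervals overlap when each starts before the other ends.
Sorted by start: OP56, OP57, OP58, OP61, OP59, OP60, OP62.
OP57 starts exactly when OP56 ends (back-to-back, no overlap), so OP56 has no further overlaps.
OP58 starts before OP57 ends → OP57 and OP58 overlap.
OP61 starts after OP57 ends, so OP57 has no further overlaps.
OP61 starts exactly when OP58 ends (back-to-back, no overlap), so OP58 has no further overlaps.
OP59 starts after OP61 ends, so OP61 has no further overlaps.
OP60 starts after OP59 ends, so OP59 has no further overlaps.
OP62 starts before OP60 ends → OP60 and OP62 overlap.

OP57 & OP58, OP60 & OP62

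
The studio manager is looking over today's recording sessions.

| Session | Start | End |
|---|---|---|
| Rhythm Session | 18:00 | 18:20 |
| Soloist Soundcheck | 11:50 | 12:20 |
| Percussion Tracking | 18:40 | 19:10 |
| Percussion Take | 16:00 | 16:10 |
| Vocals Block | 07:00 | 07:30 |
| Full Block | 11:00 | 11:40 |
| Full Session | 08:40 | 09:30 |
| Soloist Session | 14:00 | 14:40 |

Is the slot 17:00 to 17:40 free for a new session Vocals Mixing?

Vocals Block: ends 07:30 at or before Vocals Mixing starts 17:00 → clear.
Full Session: ends 09:30 at or before Vocals Mixing starts 17:00 → clear.
Full Block: ends 11:40 at or before Vocals Mixing starts 17:00 → clear.
Soloist Soundcheck: ends 12:20 at or before Vocals Mixing starts 17:00 → clear.
Soloist Session: ends 14:40 at or before Vocals Mixing starts 17:00 → clear.
Percussion Take: ends 16:10 at or before Vocals Mixing starts 17:00 → clear.
Rhythm Session: starts 18:00 at or after Vocals Mixing ends 17:40 → clear.
Percussion Tracking: starts 18:40 at or after Vocals Mixing ends 17:40 → clear.

Yes — the slot is free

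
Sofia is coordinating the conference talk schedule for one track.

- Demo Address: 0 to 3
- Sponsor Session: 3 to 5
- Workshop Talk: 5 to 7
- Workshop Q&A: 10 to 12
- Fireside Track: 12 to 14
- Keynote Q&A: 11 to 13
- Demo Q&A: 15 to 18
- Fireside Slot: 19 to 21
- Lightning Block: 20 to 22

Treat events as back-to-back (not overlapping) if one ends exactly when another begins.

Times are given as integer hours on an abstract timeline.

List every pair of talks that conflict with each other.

Fireside Slot & Lightning Block, Fireside Track & Keynote Q&A, Keynote Q&A & Workshop Q&A

Sorted by start: Demo Address, Sponsor Session, Workshop Talk, Workshop Q&A, Keynote Q&A, Fireside Track, Demo Q&A, Fireside Slot, Lightning Block.
Sponsor Session starts exactly when Demo Address ends (back-to-back, no overlap), so Demo Address has no further overlaps.
Workshop Talk starts exactly when Sponsor Session ends (back-to-back, no overlap), so Sponsor Session has no further overlaps.
Workshop Q&A starts after Workshop Talk ends, so Workshop Talk has no further overlaps.
Keynote Q&A starts before Workshop Q&A ends → Workshop Q&A and Keynote Q&A overlap.
Fireside Track starts exactly when Workshop Q&A ends (back-to-back, no overlap), so Workshop Q&A has no further overlaps.
Fireside Track starts before Keynote Q&A ends → Keynote Q&A and Fireside Track overlap.
Demo Q&A starts after Keynote Q&A ends, so Keynote Q&A has no further overlaps.
Demo Q&A starts after Fireside Track ends, so Fireside Track has no further overlaps.
Fireside Slot starts after Demo Q&A ends, so Demo Q&A has no further overlaps.
Lightning Block starts before Fireside Slot ends → Fireside Slot and Lightning Block overlap.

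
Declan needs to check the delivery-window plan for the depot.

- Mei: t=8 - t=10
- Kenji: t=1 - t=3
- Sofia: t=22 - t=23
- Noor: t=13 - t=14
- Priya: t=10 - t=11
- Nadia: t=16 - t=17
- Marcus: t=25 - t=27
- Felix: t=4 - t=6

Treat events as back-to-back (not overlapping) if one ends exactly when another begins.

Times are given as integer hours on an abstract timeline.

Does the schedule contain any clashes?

Two intervals overlap when each starts before the other ends.
Sorted by start: Kenji, Felix, Mei, Priya, Noor, Nadia, Sofia, Marcus.
Felix starts after Kenji ends — done with Kenji.
Mei starts after Felix ends — done with Felix.
Priya starts exactly when Mei ends (back-to-back, no overlap) — done with Mei.
Noor starts after Priya ends — done with Priya.
Nadia starts after Noor ends — done with Noor.
Sofia starts after Nadia ends — done with Nadia.
Marcus starts after Sofia ends.
Every pair is clear; the schedule has no overlaps.

No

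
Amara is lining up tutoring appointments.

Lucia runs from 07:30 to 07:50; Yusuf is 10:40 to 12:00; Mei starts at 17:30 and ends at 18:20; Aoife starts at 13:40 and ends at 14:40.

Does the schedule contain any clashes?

No

Sorted by start: Lucia, Yusuf, Aoife, Mei.
Yusuf starts after Lucia ends, so nothing later overlaps Lucia either.
Aoife starts after Yusuf ends, so nothing later overlaps Yusuf either.
Mei starts after Aoife ends.
Every pair is clear; the schedule has no overlaps.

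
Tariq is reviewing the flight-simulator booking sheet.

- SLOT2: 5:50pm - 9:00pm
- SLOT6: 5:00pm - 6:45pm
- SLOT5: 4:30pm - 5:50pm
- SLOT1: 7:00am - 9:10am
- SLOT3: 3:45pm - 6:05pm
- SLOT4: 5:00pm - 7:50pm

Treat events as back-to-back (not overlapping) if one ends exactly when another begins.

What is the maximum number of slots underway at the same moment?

Sweep the timeline, counting +1 at each start and −1 at each end (ends before starts at a tie):
7:00am start SLOT1 → 1
9:10am end SLOT1 → 0
3:45pm start SLOT3 → 1
4:30pm start SLOT5 → 2
5:00pm start SLOT4 → 3
5:00pm start SLOT6 → 4
5:50pm end SLOT5 → 3
5:50pm start SLOT2 → 4
6:05pm end SLOT3 → 3
6:45pm end SLOT6 → 2
7:50pm end SLOT4 → 1
9:00pm end SLOT2 → 0
Peak is 4, at 5:00pm (SLOT3, SLOT4, SLOT5, SLOT6).

4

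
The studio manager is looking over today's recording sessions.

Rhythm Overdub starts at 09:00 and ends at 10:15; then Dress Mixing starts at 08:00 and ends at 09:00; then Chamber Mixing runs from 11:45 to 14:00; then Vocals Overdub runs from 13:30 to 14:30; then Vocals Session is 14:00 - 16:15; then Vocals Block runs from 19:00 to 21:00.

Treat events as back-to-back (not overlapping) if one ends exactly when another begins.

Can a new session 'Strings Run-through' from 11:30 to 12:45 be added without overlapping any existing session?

No — it overlaps Chamber Mixing

Dress Mixing: ends 09:00 at or before Strings Run-through starts 11:30 → clear.
Rhythm Overdub: ends 10:15 at or before Strings Run-through starts 11:30 → clear.
Chamber Mixing: starts 11:45 before Strings Run-through ends 12:45, and ends 14:00 after Strings Run-through starts 11:30 → overlap.
Vocals Overdub: starts 13:30 at or after Strings Run-through ends 12:45 → clear.
Vocals Session: starts 14:00 at or after Strings Run-through ends 12:45 → clear.
Vocals Block: starts 19:00 at or after Strings Run-through ends 12:45 → clear.
Strings Run-through overlaps Chamber Mixing.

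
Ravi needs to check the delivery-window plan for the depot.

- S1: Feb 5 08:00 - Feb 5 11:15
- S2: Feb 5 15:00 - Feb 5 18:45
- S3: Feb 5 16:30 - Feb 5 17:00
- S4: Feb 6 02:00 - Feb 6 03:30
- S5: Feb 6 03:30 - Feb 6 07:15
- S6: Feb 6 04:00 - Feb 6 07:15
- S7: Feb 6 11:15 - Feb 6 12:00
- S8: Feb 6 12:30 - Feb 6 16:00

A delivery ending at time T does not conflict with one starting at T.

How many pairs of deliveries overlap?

2

Two intervals overlap when each starts before the other ends.
Sorted by start: S1, S2, S3, S4, S5, S6, S7, S8.
S2 starts after S1 ends, so nothing later overlaps S1 either.
S3 starts before S2 ends → S2 and S3 overlap.
S4 starts after S2 ends, so nothing later overlaps S2 either.
S4 starts after S3 ends, so nothing later overlaps S3 either.
S5 starts exactly when S4 ends (back-to-back, no overlap), so nothing later overlaps S4 either.
S6 starts before S5 ends → S5 and S6 overlap.
S7 starts after S5 ends, so nothing later overlaps S5 either.
S7 starts after S6 ends, so nothing later overlaps S6 either.
S8 starts after S7 ends.
Overlapping pairs: S2 & S3, S5 & S6 — 2 in total.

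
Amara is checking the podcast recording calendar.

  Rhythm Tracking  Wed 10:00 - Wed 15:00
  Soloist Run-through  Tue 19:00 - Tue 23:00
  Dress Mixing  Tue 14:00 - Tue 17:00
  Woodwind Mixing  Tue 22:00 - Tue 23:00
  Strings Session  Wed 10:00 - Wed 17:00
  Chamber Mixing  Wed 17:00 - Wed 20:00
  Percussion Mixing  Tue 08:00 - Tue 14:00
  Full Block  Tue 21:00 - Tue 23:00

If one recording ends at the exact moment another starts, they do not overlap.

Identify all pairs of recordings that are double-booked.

Full Block & Soloist Run-through, Full Block & Woodwind Mixing, Rhythm Tracking & Strings Session, Soloist Run-through & Woodwind Mixing

Check each pair: they overlap iff neither finishes before the other starts.
Sorted by start: Percussion Mixing, Dress Mixing, Soloist Run-through, Full Block, Woodwind Mixing, Rhythm Tracking, Strings Session, Chamber Mixing.
Dress Mixing starts exactly when Percussion Mixing ends (back-to-back, no overlap), so Percussion Mixing has no further overlaps.
Soloist Run-through starts after Dress Mixing ends, so Dress Mixing has no further overlaps.
Full Block starts before Soloist Run-through ends → Soloist Run-through and Full Block overlap.
Woodwind Mixing starts before Soloist Run-through ends → Soloist Run-through and Woodwind Mixing overlap.
Rhythm Tracking starts after Soloist Run-through ends, so Soloist Run-through has no further overlaps.
Woodwind Mixing starts before Full Block ends → Full Block and Woodwind Mixing overlap.
Rhythm Tracking starts after Full Block ends, so Full Block has no further overlaps.
Rhythm Tracking starts after Woodwind Mixing ends, so Woodwind Mixing has no further overlaps.
Strings Session starts before Rhythm Tracking ends → Rhythm Tracking and Strings Session overlap.
Chamber Mixing starts after Rhythm Tracking ends.
Chamber Mixing starts exactly when Strings Session ends (back-to-back, no overlap).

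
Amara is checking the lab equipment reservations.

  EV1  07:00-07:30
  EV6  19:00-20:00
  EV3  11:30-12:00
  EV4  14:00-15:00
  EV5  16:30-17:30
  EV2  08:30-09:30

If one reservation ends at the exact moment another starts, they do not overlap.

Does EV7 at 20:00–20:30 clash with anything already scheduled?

No — it doesn't clash with anything

EV1: ends 07:30 at or before EV7 starts 20:00 → clear.
EV2: ends 09:30 at or before EV7 starts 20:00 → clear.
EV3: ends 12:00 at or before EV7 starts 20:00 → clear.
EV4: ends 15:00 at or before EV7 starts 20:00 → clear.
EV5: ends 17:30 at or before EV7 starts 20:00 → clear.
EV6: ends 20:00 at or before EV7 starts 20:00 → clear.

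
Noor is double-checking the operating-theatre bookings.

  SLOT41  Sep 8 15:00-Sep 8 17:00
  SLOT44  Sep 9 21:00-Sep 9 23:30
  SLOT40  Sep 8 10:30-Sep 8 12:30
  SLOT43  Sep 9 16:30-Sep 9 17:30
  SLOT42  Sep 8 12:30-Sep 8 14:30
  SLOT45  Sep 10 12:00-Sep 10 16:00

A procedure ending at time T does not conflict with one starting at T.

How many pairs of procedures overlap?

0

Sorted by start: SLOT40, SLOT42, SLOT41, SLOT43, SLOT44, SLOT45.
SLOT42 starts exactly when SLOT40 ends (back-to-back, no overlap); SLOT40 is clear from here.
SLOT41 starts after SLOT42 ends; SLOT42 is clear from here.
SLOT43 starts after SLOT41 ends; SLOT41 is clear from here.
SLOT44 starts after SLOT43 ends; SLOT43 is clear from here.
SLOT45 starts after SLOT44 ends.
No pair overlaps.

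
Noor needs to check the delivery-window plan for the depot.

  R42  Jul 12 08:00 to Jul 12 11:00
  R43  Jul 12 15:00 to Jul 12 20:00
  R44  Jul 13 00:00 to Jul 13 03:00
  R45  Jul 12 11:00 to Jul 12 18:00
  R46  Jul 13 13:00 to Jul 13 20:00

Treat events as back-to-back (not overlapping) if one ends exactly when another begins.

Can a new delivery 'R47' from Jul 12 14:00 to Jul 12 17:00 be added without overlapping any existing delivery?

R42: ends Jul 12 11:00 at or before R47 starts Jul 12 14:00 → clear.
R45: starts Jul 12 11:00 before R47 ends Jul 12 17:00, and ends Jul 12 18:00 after R47 starts Jul 12 14:00 → overlap.
R43: starts Jul 12 15:00 before R47 ends Jul 12 17:00, and ends Jul 12 20:00 after R47 starts Jul 12 14:00 → overlap.
R44: starts Jul 13 00:00 at or after R47 ends Jul 12 17:00 → clear.
R46: starts Jul 13 13:00 at or after R47 ends Jul 12 17:00 → clear.
R47 overlaps R43, R45.

No — it overlaps R43, R45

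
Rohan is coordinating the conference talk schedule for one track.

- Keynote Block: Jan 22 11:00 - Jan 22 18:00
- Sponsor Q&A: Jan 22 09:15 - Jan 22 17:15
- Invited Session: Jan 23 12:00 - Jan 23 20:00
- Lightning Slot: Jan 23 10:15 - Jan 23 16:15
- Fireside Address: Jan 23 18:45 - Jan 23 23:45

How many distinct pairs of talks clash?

Two intervals overlap when each starts before the other ends.
Sorted by start: Sponsor Q&A, Keynote Block, Lightning Slot, Invited Session, Fireside Address.
Keynote Block starts before Sponsor Q&A ends → Sponsor Q&A and Keynote Block overlap.
Lightning Slot starts after Sponsor Q&A ends; Sponsor Q&A is clear from here.
Lightning Slot starts after Keynote Block ends; Keynote Block is clear from here.
Invited Session starts before Lightning Slot ends → Lightning Slot and Invited Session overlap.
Fireside Address starts after Lightning Slot ends.
Fireside Address starts before Invited Session ends → Invited Session and Fireside Address overlap.
Overlapping pairs: Fireside Address & Invited Session, Invited Session & Lightning Slot, Keynote Block & Sponsor Q&A — 3 in total.

3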